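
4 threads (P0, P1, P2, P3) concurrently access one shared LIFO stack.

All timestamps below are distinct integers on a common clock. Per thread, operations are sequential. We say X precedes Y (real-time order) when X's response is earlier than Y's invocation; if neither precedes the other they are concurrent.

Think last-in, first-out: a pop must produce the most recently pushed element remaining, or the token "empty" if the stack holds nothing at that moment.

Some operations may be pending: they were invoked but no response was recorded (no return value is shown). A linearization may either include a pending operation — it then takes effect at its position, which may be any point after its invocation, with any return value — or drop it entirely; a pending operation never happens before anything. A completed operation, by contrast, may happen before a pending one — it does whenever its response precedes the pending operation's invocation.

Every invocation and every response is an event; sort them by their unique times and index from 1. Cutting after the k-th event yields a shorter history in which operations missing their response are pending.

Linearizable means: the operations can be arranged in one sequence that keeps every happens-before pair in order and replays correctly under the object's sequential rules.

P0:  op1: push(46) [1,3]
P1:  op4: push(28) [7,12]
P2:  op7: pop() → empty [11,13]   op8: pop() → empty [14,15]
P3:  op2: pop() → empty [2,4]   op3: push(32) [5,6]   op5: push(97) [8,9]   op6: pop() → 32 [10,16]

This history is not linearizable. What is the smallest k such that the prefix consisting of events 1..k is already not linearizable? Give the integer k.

one valid order for events 1..12 is op2, op1, op3, op4, op5:
1. op2 pop() → empty, leaving stack <>
2. op1 push(46), leaving stack <46>
3. op3 push(32), leaving stack <46,32>
4. op4 push(28), leaving stack <46,32,28>
5. op5 push(97), leaving stack <46,32,28,97>
at event 13 (op7's time-13 response) nothing linearizes any more
no escape via the 1 pending operation (op6): every completion choice fails
one such order, op1, op2, op3, op4, op5, op7 (pending dropped), breaks at step 2 where op2 pop() → empty is illegal
one such order, op1, op2, op3, op5, op4, op7 (pending dropped), breaks at step 2 where op2 pop() → empty is illegal

13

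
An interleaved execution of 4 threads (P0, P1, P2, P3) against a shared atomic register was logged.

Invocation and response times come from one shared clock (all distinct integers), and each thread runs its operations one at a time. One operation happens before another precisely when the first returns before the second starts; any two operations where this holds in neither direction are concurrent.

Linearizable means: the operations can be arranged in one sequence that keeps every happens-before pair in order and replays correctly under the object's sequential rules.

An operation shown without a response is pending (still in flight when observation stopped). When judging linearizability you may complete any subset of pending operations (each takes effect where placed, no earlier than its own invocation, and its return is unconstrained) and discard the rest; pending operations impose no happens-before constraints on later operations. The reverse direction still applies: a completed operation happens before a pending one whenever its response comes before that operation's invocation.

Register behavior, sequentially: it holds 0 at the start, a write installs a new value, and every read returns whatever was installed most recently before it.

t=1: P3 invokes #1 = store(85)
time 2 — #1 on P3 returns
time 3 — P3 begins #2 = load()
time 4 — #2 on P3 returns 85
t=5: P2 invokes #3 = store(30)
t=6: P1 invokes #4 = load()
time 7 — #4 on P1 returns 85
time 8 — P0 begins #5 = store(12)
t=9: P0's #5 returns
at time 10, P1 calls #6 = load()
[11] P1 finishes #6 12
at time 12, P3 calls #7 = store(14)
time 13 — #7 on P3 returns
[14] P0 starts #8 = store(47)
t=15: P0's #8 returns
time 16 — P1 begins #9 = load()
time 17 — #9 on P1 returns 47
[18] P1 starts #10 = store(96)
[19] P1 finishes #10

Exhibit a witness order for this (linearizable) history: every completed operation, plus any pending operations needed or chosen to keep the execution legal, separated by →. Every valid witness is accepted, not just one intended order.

#1 → #2 → #4 → #3 → #5 → #6 → #7 → #8 → #9 → #10

1. #1 store(85), leaving value 85
2. #2 load() → 85, leaving value 85
3. #4 load() → 85, leaving value 85
4. #3 store(30) (pending, included), leaving value 30
5. #5 store(12), leaving value 12
6. #6 load() → 12, leaving value 12
7. #7 store(14), leaving value 14
8. #8 store(47), leaving value 47
9. #9 load() → 47, leaving value 47
10. #10 store(96), leaving value 96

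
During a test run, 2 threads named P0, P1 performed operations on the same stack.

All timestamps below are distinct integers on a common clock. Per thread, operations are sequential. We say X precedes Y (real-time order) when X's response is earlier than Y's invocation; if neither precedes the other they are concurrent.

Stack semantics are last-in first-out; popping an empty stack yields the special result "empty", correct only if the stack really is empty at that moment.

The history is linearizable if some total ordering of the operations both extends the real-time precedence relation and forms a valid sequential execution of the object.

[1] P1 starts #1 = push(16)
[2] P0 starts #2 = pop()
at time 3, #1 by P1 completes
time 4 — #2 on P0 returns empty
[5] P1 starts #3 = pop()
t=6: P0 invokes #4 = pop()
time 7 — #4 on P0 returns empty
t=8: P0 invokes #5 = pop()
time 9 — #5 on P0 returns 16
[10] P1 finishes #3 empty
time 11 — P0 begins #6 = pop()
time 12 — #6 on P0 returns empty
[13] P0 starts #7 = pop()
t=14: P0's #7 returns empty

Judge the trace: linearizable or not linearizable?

not linearizable

through event 8 a valid linearization exists; event 9 (#5 responding at time 9) ends that
real-time-consistent orders of the 4 completed operations: 2 — all fail the stack replay
no completion choice of the 1 pending operation (#3) rescues it — every subset was tried
e.g. #1, #2, #4, #5 (pending dropped): illegal at step 2, since #2 pop() → empty cannot apply there
e.g. #2, #1, #4, #5 (pending dropped): illegal at step 3, since #4 pop() → empty cannot apply there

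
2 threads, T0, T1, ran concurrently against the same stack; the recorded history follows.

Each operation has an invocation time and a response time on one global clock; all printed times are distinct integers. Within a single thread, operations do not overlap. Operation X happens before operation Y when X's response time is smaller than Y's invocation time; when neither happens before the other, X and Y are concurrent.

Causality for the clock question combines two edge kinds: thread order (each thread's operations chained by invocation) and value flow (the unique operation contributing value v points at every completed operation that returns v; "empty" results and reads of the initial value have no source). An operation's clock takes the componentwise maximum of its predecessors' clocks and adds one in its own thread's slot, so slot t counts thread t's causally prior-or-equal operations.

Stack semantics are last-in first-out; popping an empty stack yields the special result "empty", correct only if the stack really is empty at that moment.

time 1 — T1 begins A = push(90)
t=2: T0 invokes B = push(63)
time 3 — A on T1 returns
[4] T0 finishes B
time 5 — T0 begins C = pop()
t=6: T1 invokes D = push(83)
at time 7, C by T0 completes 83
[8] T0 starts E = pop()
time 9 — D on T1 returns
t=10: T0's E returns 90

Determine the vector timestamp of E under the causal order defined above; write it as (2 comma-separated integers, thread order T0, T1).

VC(A, invoked at 1): no causal predecessors; +1 on T1 → (0, 1)
VC(B, invoked at 2): no causal predecessors; +1 on T0 → (1, 0)
D (invocation 6): componentwise max over VC(A)=(0, 1), +1 at T1, giving (0, 2)
C (invocation 5): componentwise max over VC(B)=(1, 0), VC(D)=(0, 2), +1 at T0, giving (2, 2)
E (invocation 8): componentwise max over VC(A)=(0, 1), VC(C)=(2, 2), +1 at T0, giving (3, 2)
target: VC(E) = (3, 2)

(3, 2)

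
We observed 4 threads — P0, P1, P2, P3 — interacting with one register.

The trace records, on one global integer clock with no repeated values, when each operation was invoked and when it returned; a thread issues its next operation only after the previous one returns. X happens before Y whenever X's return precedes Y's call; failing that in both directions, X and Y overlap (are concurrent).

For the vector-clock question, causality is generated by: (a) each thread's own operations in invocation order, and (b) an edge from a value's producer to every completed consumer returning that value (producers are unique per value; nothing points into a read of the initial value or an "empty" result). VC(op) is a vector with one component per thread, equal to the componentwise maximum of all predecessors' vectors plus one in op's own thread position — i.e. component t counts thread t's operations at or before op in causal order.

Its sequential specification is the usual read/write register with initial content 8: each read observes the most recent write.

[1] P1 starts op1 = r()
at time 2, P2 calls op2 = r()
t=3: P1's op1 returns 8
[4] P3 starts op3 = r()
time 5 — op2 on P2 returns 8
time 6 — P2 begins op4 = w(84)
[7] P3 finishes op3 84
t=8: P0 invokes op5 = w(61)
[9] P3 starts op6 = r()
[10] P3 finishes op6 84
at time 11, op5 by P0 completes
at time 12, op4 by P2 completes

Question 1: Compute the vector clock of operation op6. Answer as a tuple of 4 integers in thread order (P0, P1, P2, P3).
Answer: (0, 0, 2, 2)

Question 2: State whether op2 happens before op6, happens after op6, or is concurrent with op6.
Answer: before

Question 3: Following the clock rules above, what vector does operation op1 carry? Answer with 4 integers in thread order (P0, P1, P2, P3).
Answer: (0, 1, 0, 0)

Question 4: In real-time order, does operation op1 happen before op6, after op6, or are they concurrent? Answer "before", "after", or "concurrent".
Answer: before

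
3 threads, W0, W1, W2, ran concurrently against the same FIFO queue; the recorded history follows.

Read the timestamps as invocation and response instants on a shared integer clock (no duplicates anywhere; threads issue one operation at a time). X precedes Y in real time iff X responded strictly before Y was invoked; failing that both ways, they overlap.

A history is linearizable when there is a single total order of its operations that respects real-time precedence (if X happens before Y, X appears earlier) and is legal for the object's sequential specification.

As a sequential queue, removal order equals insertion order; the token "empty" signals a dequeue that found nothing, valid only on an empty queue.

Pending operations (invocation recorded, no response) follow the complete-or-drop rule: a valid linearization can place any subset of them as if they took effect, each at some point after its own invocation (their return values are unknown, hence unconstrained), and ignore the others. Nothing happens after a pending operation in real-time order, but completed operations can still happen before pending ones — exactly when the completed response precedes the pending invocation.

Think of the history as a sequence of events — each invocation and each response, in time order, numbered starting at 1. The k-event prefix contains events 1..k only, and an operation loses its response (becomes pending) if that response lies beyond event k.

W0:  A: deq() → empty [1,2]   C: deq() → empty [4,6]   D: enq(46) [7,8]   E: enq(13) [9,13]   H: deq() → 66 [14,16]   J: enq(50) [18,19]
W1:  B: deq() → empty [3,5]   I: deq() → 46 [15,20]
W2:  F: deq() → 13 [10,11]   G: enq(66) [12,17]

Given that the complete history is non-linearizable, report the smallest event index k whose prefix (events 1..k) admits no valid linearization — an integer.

11

events 1..10 are still linearizable — one witness is A, B, C, D:
step 1: A deq() → empty — queue <>
step 2: B deq() → empty — queue <>
step 3: C deq() → empty — queue <>
step 4: D enq(46) — queue <46>
event 11 — F's response, time 11 — after it, nothing linearizes
no completion choice of the 1 pending operation (E) rescues it — every subset was tried
sample order A, B, C, D, F (pending dropped) stalls at step 5 — F deq() → 13 has no legal effect
sample order A, C, B, D, F (pending dropped) stalls at step 5 — F deq() → 13 has no legal effect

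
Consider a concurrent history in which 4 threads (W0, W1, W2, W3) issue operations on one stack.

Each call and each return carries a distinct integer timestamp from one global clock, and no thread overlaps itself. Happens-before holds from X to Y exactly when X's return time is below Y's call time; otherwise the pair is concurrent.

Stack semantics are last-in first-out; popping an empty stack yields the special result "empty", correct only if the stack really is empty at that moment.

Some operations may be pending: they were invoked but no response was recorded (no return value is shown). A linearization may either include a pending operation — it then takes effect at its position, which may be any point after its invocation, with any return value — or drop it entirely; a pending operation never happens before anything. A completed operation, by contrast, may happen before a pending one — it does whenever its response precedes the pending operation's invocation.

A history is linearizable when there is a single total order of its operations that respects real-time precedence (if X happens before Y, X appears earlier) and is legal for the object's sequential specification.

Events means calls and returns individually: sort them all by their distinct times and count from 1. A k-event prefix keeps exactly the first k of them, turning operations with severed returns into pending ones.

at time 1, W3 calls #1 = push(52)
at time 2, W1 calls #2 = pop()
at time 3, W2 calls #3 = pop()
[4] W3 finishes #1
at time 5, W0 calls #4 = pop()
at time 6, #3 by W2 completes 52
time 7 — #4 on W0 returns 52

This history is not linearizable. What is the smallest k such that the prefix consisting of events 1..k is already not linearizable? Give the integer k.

7

one valid order for events 1..6 is #1, #3:
step 1: #1 push(52) — stack <52>
step 2: #3 pop() → 52 — stack <>
at event 7 (#4's time-7 response) nothing linearizes any more
no escape via the 1 pending operation (#2): every completion choice fails
for example #1, #3, #4 (pending dropped) fails at step 3: #4 pop() → 52 is not legal there
for example #1, #4, #3 (pending dropped) fails at step 3: #3 pop() → 52 is not legal there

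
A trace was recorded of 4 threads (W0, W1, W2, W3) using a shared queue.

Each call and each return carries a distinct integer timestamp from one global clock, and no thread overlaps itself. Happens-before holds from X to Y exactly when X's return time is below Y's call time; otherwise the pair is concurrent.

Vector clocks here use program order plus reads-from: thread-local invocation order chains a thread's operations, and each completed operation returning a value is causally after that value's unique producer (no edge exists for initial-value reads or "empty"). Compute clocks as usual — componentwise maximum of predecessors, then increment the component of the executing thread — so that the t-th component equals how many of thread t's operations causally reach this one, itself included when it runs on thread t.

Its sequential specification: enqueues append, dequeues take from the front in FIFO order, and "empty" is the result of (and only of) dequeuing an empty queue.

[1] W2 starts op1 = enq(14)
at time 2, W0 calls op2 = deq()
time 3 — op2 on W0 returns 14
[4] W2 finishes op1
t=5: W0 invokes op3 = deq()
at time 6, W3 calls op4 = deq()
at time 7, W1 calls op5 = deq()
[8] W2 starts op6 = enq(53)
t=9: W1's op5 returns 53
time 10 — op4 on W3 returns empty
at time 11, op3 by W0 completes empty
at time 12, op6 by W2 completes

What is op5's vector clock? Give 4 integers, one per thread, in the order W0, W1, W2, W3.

root op op4, invoked 6: fresh clock plus W3's own tick → (0, 0, 0, 1)
root op op1, invoked 1: fresh clock plus W2's own tick → (0, 0, 1, 0)
VC(op6, invoked at 8): max of VC(op1)=(0, 0, 1, 0), then +1 on thread W2 → (0, 0, 2, 0)
VC(op2, invoked at 2): max of VC(op1)=(0, 0, 1, 0), then +1 on thread W0 → (1, 0, 1, 0)
VC(op5, invoked at 7): max of VC(op6)=(0, 0, 2, 0), then +1 on thread W1 → (0, 1, 2, 0)
VC(op3, invoked at 5): max of VC(op2)=(1, 0, 1, 0), then +1 on thread W0 → (2, 0, 1, 0)
target: VC(op5) = (0, 1, 2, 0)

(0, 1, 2, 0)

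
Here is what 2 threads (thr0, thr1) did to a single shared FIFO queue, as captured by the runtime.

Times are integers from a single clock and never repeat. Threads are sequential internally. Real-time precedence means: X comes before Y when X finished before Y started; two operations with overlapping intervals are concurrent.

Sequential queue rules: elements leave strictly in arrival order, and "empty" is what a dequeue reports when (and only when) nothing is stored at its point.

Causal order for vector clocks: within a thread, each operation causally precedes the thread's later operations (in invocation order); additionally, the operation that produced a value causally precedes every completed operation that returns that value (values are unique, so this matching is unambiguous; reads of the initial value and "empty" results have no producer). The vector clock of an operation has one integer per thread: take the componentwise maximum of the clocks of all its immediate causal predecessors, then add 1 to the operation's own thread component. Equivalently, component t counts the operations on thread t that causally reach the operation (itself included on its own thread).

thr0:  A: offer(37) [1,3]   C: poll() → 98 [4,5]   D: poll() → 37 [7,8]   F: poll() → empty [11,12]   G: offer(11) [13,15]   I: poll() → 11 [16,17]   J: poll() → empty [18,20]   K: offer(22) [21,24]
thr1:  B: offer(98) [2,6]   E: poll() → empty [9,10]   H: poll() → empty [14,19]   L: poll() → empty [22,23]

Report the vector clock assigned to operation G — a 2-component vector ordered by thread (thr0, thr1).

no predecessors for B (invoked 2): thr1 increments from zero → (0, 1)
no predecessors for A (invoked 1): thr0 increments from zero → (1, 0)
invoked at 9, E merges VC(B)=(0, 1) and bumps thr1's slot → (0, 2)
invoked at 14, H merges VC(E)=(0, 2) and bumps thr1's slot → (0, 3)
invoked at 4, C merges VC(A)=(1, 0), VC(B)=(0, 1) and bumps thr0's slot → (2, 1)
invoked at 22, L merges VC(H)=(0, 3) and bumps thr1's slot → (0, 4)
invoked at 7, D merges VC(A)=(1, 0), VC(C)=(2, 1) and bumps thr0's slot → (3, 1)
invoked at 11, F merges VC(D)=(3, 1) and bumps thr0's slot → (4, 1)
invoked at 13, G merges VC(F)=(4, 1) and bumps thr0's slot → (5, 1)
invoked at 16, I merges VC(G)=(5, 1) and bumps thr0's slot → (6, 1)
invoked at 18, J merges VC(I)=(6, 1) and bumps thr0's slot → (7, 1)
invoked at 21, K merges VC(J)=(7, 1) and bumps thr0's slot → (8, 1)
target: VC(G) = (5, 1)

(5, 1)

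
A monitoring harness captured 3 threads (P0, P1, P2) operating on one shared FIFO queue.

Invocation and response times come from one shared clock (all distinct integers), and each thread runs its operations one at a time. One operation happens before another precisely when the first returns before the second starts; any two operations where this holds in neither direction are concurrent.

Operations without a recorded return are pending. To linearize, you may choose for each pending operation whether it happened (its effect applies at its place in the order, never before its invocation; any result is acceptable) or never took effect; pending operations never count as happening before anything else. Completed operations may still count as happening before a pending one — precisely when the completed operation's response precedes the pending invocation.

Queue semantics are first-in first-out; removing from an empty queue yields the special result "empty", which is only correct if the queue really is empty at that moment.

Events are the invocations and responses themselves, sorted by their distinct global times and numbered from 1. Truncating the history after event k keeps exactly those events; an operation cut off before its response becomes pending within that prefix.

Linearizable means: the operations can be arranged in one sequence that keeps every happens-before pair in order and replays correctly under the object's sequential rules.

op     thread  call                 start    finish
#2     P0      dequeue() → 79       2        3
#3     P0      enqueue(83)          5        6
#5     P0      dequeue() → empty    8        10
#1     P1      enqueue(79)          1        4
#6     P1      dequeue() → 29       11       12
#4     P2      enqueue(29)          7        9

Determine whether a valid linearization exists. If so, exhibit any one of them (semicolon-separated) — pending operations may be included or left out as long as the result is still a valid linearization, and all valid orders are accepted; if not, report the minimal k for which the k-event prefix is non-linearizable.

not linearizable — minimal violating prefix: 10 events

through event 9 a valid linearization exists; event 10 (#5 responding at time 10) ends that
5 completed operations, 4 real-time-consistent orders — every FIFO queue replay fails
for example #1, #2, #3, #4, #5 fails at step 5: #5 dequeue() → empty is not legal there
for example #1, #2, #3, #5, #4 fails at step 4: #5 dequeue() → empty is not legal there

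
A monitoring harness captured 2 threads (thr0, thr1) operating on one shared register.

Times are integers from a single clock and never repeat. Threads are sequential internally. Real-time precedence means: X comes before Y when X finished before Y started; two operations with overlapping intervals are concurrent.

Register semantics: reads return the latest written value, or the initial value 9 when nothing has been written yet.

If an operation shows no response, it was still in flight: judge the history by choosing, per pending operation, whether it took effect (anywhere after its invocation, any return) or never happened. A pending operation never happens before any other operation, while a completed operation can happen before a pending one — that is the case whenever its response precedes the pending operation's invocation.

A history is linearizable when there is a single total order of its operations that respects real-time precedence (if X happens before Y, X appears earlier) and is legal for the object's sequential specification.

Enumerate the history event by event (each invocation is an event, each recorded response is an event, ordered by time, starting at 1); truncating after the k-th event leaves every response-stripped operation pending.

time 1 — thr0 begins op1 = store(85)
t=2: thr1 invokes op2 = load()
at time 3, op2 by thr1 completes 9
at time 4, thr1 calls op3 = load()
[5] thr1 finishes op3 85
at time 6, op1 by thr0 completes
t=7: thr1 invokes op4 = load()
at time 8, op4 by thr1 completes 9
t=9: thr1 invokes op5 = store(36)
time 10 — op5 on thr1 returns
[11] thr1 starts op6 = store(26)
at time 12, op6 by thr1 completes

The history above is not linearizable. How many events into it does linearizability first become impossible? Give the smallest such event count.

events 1..7 are linearizable; a witness order is op2, op1, op3:
1. op2 load() → 9, leaving value 9
2. op1 store(85), leaving value 85
3. op3 load() → 85, leaving value 85
adding event 8 (op4 responds at 8) leaves no legal real-time order
e.g. op1, op2, op3, op4: illegal at step 2, since op2 load() → 9 cannot apply there
e.g. op2, op1, op3, op4: illegal at step 4, since op4 load() → 9 cannot apply there

8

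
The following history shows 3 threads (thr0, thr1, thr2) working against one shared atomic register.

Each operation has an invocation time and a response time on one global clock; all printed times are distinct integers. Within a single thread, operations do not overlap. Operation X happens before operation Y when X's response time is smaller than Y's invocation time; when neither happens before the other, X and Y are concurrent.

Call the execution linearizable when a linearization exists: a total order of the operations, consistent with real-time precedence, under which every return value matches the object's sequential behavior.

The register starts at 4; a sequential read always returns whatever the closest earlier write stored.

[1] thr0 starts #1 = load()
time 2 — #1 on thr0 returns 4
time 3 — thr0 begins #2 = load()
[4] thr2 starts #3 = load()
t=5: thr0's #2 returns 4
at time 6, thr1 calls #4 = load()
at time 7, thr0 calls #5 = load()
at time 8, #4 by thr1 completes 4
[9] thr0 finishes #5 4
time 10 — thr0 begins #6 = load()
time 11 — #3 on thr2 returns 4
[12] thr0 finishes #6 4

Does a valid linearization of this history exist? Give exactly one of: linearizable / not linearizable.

linearizable

witness order: #1, #2, #3, #4, #5, #6
1. #1 load() → 4, leaving value 4
2. #2 load() → 4, leaving value 4
3. #3 load() → 4, leaving value 4
4. #4 load() → 4, leaving value 4
5. #5 load() → 4, leaving value 4
6. #6 load() → 4, leaving value 4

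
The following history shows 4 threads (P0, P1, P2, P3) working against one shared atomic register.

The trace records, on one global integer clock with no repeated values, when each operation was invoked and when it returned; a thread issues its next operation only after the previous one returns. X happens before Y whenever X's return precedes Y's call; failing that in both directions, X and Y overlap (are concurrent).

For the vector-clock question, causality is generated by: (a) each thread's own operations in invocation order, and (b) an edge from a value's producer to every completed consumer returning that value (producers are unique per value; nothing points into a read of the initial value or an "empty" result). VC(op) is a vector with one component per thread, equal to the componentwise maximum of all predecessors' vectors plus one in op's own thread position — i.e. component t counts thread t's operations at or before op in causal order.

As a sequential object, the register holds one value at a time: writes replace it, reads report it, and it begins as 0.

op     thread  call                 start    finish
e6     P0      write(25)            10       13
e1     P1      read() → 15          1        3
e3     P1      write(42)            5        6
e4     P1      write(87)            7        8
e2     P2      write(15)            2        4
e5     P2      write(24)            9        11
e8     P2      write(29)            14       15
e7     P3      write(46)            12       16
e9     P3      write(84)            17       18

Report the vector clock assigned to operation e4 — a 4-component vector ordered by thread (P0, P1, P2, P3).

invoked at 12, e7 has no predecessors; its own P3 bump gives (0, 0, 0, 1)
invoked at 2, e2 has no predecessors; its own P2 bump gives (0, 0, 1, 0)
invoked at 10, e6 has no predecessors; its own P0 bump gives (1, 0, 0, 0)
VC(e9, invoked at 17): max of VC(e7)=(0, 0, 0, 1), then +1 on thread P3 → (0, 0, 0, 2)
VC(e5, invoked at 9): max of VC(e2)=(0, 0, 1, 0), then +1 on thread P2 → (0, 0, 2, 0)
VC(e1, invoked at 1): max of VC(e2)=(0, 0, 1, 0), then +1 on thread P1 → (0, 1, 1, 0)
VC(e8, invoked at 14): max of VC(e5)=(0, 0, 2, 0), then +1 on thread P2 → (0, 0, 3, 0)
VC(e3, invoked at 5): max of VC(e1)=(0, 1, 1, 0), then +1 on thread P1 → (0, 2, 1, 0)
VC(e4, invoked at 7): max of VC(e3)=(0, 2, 1, 0), then +1 on thread P1 → (0, 3, 1, 0)
target: VC(e4) = (0, 3, 1, 0)

(0, 3, 1, 0)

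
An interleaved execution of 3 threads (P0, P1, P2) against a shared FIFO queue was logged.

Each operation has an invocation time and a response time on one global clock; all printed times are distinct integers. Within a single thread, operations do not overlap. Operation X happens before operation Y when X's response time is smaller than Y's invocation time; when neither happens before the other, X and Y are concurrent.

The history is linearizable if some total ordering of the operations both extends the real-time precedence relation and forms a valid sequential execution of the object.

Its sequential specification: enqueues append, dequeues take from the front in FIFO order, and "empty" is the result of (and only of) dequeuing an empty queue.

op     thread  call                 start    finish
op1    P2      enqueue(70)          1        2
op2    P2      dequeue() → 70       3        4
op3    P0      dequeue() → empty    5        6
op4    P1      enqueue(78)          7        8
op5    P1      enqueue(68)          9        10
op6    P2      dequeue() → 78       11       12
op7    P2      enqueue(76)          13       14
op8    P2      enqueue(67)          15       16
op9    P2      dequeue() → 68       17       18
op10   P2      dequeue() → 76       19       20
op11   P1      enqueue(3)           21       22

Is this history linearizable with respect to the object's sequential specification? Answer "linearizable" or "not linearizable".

one valid linearization: op1, op2, op3, op4, op5, op6, op7, op8, op9, op10, op11
after step 1 (op1 enqueue(70)): queue <70>
after step 2 (op2 dequeue() → 70): queue <>
after step 3 (op3 dequeue() → empty): queue <>
after step 4 (op4 enqueue(78)): queue <78>
after step 5 (op5 enqueue(68)): queue <78,68>
after step 6 (op6 dequeue() → 78): queue <68>
after step 7 (op7 enqueue(76)): queue <68,76>
after step 8 (op8 enqueue(67)): queue <68,76,67>
after step 9 (op9 dequeue() → 68): queue <76,67>
after step 10 (op10 dequeue() → 76): queue <67>
after step 11 (op11 enqueue(3)): queue <67,3>

linearizable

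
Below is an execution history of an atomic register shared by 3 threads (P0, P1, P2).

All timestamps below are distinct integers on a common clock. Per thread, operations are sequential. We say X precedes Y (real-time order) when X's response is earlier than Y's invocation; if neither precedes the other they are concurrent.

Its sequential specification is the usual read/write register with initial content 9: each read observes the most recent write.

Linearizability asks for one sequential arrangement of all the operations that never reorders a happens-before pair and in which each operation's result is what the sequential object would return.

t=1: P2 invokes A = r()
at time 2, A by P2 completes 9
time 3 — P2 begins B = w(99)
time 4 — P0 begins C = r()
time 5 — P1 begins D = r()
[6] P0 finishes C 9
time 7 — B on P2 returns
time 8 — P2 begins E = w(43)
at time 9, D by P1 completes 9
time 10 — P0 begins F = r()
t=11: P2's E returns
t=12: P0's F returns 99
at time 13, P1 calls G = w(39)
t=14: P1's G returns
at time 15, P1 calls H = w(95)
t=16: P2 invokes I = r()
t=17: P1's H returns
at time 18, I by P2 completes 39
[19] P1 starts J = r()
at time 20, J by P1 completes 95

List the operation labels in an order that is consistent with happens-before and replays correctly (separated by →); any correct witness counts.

A → C → D → B → F → E → G → I → H → J

1. A r() → 9, leaving value 9
2. C r() → 9, leaving value 9
3. D r() → 9, leaving value 9
4. B w(99), leaving value 99
5. F r() → 99, leaving value 99
6. E w(43), leaving value 43
7. G w(39), leaving value 39
8. I r() → 39, leaving value 39
9. H w(95), leaving value 95
10. J r() → 95, leaving value 95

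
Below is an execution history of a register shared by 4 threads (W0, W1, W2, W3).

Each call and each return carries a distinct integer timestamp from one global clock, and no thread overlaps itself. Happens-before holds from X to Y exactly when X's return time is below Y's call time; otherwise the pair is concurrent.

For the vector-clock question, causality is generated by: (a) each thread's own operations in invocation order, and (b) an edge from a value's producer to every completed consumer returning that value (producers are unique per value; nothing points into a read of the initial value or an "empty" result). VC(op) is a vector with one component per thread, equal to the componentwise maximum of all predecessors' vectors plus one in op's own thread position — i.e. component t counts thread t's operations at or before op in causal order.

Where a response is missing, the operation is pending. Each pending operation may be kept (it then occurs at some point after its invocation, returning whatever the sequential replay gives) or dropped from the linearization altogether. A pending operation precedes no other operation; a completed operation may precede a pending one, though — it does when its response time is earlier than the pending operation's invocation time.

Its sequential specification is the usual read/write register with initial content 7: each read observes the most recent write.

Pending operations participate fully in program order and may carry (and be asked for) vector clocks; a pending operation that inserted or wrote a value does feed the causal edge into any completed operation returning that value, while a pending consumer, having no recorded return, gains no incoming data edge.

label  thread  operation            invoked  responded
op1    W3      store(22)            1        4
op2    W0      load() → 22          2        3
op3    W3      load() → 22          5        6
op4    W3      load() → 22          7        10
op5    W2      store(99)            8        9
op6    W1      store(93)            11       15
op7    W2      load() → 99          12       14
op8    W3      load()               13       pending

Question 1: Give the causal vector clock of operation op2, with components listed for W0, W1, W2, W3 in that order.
op1 (invocation 1): nothing precedes it; W3's component alone gives (0, 0, 0, 1)
op5 (invocation 8): nothing precedes it; W2's component alone gives (0, 0, 1, 0)
op6 (invocation 11): nothing precedes it; W1's component alone gives (0, 1, 0, 0)
op3, invoked 5, takes VC(op1)=(0, 0, 0, 1) under max, adds 1 for W3 → (0, 0, 0, 2)
op7, invoked 12, takes VC(op5)=(0, 0, 1, 0) under max, adds 1 for W2 → (0, 0, 2, 0)
op2, invoked 2, takes VC(op1)=(0, 0, 0, 1) under max, adds 1 for W0 → (1, 0, 0, 1)
op4, invoked 7, takes VC(op1)=(0, 0, 0, 1), VC(op3)=(0, 0, 0, 2) under max, adds 1 for W3 → (0, 0, 0, 3)
op8, invoked 13, takes VC(op4)=(0, 0, 0, 3) under max, adds 1 for W3 → (0, 0, 0, 4)
target: VC(op2) = (1, 0, 0, 1)

(1, 0, 0, 1)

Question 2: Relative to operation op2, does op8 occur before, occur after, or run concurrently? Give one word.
op8 spans [13,…), op2 spans [2,3]
resp(op2)=3 < inv(op8)=13

after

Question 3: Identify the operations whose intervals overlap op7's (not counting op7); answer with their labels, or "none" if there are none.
concurrent with op7 ([12,14]): every op whose interval crosses 12..14
op1 [1,4]: before
op2 [2,3]: before
op3 [5,6]: before
op4 [7,10]: before
op5 [8,9]: before
op6 [11,15]: concurrent
op8 [13,…): concurrent

op6, op8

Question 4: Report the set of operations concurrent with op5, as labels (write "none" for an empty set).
op5 spans [8,9]; an op avoiding the whole window 8..9 is ordered, any other is concurrent
op1 [1,4]: before
op2 [2,3]: before
op3 [5,6]: before
op4 [7,10]: concurrent
op6 [11,15]: after
op7 [12,14]: after
op8 [13,…): after

op4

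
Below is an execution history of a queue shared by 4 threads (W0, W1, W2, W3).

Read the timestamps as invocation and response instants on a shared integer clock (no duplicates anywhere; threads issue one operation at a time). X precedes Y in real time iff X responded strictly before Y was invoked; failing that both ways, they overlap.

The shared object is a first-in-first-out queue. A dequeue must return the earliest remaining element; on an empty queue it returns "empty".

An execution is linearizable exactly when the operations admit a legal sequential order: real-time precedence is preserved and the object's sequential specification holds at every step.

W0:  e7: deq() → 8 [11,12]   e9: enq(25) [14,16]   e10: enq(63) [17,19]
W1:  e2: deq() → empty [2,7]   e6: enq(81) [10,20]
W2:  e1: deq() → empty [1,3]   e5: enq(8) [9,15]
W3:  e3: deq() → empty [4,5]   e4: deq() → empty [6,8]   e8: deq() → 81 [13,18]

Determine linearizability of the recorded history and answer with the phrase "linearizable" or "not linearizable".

linearizable

a witness: e1, e2, e3, e4, e5, e6, e7, e8, e9, e10
step 1: e1 deq() → empty — queue <>
step 2: e2 deq() → empty — queue <>
step 3: e3 deq() → empty — queue <>
step 4: e4 deq() → empty — queue <>
step 5: e5 enq(8) — queue <8>
step 6: e6 enq(81) — queue <8,81>
step 7: e7 deq() → 8 — queue <81>
step 8: e8 deq() → 81 — queue <>
step 9: e9 enq(25) — queue <25>
step 10: e10 enq(63) — queue <25,63>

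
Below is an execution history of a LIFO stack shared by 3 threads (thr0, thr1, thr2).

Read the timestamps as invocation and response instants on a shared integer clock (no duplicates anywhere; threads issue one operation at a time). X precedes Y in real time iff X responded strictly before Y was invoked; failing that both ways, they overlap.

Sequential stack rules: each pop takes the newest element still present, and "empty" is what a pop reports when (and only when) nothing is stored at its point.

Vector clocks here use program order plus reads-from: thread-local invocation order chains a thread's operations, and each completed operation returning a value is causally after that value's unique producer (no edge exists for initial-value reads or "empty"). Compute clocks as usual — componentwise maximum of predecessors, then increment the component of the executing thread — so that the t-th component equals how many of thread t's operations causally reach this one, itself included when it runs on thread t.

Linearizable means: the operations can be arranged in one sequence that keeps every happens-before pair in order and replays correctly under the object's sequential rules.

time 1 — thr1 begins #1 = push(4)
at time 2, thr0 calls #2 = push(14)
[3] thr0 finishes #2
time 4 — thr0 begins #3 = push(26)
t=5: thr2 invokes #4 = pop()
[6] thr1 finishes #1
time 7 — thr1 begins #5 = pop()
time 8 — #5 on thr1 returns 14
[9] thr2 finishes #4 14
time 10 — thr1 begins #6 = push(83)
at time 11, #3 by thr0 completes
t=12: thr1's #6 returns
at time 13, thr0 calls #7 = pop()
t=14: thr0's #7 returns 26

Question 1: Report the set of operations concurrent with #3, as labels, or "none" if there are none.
concurrent with #3 ([4,11]): every op whose interval crosses 4..11
#1 [1,6]: concurrent
#2 [2,3]: before
#4 [5,9]: concurrent
#5 [7,8]: concurrent
#6 [10,12]: concurrent
#7 [13,14]: after

#1, #4, #5, #6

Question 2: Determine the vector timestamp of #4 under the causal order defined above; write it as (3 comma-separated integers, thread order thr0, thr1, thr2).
#1 (invocation 1): nothing precedes it; thr1's component alone gives (0, 1, 0)
#2 (invocation 2): nothing precedes it; thr0's component alone gives (1, 0, 0)
VC(#4, invoked at 5): max of VC(#2)=(1, 0, 0), then +1 on thread thr2 → (1, 0, 1)
VC(#3, invoked at 4): max of VC(#2)=(1, 0, 0), then +1 on thread thr0 → (2, 0, 0)
VC(#5, invoked at 7): max of VC(#1)=(0, 1, 0), VC(#2)=(1, 0, 0), then +1 on thread thr1 → (1, 2, 0)
VC(#7, invoked at 13): max of VC(#3)=(2, 0, 0), then +1 on thread thr0 → (3, 0, 0)
VC(#6, invoked at 10): max of VC(#5)=(1, 2, 0), then +1 on thread thr1 → (1, 3, 0)
target: VC(#4) = (1, 0, 1)

(1, 0, 1)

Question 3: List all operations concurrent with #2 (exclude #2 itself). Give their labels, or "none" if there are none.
overlap test against #2 [2,3]: concurrent iff the interval meets 2..3
#1 [1,6]: concurrent
#3 [4,11]: after
#4 [5,9]: after
#5 [7,8]: after
#6 [10,12]: after
#7 [13,14]: after

#1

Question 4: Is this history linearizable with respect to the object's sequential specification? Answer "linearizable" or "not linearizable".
prefix check: 1..8 passes, 1..9 fails once #4's time-9 response joins
no legal order exists: 5 real-time-consistent candidates over 4 completed LIFO stack operations, all rejected
including or dropping the 1 pending operation (#3) in any combination fails
sample order #1, #2, #4, #5 (pending dropped) stalls at step 4 — #5 pop() → 14 has no legal effect
sample order #1, #2, #5, #4 (pending dropped) stalls at step 4 — #4 pop() → 14 has no legal effect

not linearizable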